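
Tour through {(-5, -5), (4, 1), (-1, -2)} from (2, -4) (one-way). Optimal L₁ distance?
22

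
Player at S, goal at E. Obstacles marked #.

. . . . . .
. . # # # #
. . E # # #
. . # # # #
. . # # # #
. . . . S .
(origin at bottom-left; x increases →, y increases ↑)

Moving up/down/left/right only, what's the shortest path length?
7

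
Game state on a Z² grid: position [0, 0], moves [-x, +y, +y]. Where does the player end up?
(-1, 2)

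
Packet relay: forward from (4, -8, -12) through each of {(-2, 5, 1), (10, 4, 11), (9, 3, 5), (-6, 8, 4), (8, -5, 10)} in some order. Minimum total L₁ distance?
76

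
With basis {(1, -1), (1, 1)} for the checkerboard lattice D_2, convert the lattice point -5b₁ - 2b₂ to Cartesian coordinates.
(-7, 3)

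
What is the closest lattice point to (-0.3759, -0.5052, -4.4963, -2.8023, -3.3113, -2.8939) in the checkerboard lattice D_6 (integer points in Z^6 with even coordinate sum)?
(0, -1, -4, -3, -3, -3)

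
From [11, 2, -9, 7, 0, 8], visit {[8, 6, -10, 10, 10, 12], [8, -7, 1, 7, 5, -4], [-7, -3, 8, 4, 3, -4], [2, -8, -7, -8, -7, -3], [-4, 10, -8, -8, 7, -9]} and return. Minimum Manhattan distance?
252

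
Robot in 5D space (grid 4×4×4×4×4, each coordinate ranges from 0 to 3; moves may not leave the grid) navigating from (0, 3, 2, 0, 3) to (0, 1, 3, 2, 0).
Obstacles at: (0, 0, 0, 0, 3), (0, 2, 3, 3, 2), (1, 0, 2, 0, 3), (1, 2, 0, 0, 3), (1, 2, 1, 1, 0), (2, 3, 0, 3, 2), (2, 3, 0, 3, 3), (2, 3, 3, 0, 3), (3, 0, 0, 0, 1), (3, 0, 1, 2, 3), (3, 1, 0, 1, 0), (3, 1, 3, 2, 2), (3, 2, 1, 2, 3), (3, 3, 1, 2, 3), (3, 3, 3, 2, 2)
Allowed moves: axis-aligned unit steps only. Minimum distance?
8
(one shortest path: (0, 3, 2, 0, 3) → (0, 2, 2, 0, 3) → (0, 1, 2, 0, 3) → (0, 1, 3, 0, 3) → (0, 1, 3, 1, 3) → (0, 1, 3, 2, 3) → (0, 1, 3, 2, 2) → (0, 1, 3, 2, 1) → (0, 1, 3, 2, 0))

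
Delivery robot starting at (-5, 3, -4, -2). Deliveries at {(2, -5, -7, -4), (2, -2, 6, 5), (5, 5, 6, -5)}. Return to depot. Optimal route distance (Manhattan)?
90
(one optimal route: (-5, 3, -4, -2) → (2, -5, -7, -4) → (2, -2, 6, 5) → (5, 5, 6, -5) → (-5, 3, -4, -2))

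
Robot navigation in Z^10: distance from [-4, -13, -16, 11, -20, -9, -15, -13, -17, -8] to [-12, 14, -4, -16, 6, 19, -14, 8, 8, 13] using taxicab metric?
196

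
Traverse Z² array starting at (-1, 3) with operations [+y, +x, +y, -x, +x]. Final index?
(0, 5)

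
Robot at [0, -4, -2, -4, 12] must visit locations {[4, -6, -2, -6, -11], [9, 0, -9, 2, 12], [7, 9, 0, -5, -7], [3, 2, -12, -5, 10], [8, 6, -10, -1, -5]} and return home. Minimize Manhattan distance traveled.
146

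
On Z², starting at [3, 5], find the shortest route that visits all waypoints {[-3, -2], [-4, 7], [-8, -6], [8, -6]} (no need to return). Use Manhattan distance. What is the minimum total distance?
44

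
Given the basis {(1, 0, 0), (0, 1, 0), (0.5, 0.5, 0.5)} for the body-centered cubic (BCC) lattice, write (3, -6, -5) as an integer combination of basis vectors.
8b₁ - b₂ - 10b₃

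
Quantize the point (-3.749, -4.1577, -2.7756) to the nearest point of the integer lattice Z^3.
(-4, -4, -3)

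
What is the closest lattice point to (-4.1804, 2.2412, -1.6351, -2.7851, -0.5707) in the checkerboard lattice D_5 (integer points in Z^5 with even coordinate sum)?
(-4, 2, -2, -3, -1)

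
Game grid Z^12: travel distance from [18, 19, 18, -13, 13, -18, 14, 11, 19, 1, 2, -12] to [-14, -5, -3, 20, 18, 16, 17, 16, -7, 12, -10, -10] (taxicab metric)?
208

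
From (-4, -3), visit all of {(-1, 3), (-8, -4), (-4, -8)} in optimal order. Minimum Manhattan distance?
27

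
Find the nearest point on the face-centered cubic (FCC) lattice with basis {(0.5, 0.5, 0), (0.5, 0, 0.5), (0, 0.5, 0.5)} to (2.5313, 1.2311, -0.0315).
(2.5, 1.5, 0)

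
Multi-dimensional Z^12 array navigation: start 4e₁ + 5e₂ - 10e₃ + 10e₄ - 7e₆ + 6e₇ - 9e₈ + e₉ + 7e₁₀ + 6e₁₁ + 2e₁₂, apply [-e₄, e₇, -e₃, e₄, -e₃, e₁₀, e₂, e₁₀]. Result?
(4, 6, -12, 10, 0, -7, 7, -9, 1, 9, 6, 2)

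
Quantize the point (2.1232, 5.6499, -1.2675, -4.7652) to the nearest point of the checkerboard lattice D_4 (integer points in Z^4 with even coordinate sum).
(2, 6, -1, -5)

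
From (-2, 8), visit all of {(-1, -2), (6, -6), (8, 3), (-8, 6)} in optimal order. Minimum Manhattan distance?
45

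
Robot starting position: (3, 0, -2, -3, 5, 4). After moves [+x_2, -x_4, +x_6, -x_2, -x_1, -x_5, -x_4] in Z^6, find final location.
(2, 0, -2, -5, 4, 5)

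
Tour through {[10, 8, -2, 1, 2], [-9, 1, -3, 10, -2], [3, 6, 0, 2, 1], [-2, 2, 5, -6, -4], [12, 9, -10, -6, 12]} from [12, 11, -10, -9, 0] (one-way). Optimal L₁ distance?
119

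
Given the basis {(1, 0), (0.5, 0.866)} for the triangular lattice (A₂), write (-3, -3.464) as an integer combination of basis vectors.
-b₁ - 4b₂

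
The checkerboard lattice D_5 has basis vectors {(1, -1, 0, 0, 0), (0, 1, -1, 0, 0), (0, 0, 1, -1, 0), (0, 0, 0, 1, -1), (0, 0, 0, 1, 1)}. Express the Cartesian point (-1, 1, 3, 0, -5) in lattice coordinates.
-b₁ + 3b₃ + 4b₄ - b₅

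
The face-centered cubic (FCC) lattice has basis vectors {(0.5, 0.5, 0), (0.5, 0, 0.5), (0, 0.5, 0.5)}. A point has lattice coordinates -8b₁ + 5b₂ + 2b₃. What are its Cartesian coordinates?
(-1.5, -3, 3.5)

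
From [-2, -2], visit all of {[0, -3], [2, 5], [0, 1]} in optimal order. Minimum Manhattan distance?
13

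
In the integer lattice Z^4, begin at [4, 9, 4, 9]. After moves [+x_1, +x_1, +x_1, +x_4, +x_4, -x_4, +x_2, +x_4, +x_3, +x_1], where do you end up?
(8, 10, 5, 11)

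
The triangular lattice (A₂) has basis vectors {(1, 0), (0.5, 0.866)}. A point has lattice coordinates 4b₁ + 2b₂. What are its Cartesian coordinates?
(5, 1.732)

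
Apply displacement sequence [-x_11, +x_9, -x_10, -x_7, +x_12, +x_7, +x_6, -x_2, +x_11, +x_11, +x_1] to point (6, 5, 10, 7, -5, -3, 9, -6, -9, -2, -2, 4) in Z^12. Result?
(7, 4, 10, 7, -5, -2, 9, -6, -8, -3, -1, 5)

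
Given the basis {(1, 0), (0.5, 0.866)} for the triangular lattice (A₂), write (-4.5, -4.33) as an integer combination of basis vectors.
-2b₁ - 5b₂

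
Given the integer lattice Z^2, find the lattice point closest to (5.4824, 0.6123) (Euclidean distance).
(5, 1)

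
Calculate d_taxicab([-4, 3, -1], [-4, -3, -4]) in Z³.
9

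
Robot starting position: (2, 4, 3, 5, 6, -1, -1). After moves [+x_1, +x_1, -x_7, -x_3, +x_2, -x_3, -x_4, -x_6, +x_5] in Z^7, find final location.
(4, 5, 1, 4, 7, -2, -2)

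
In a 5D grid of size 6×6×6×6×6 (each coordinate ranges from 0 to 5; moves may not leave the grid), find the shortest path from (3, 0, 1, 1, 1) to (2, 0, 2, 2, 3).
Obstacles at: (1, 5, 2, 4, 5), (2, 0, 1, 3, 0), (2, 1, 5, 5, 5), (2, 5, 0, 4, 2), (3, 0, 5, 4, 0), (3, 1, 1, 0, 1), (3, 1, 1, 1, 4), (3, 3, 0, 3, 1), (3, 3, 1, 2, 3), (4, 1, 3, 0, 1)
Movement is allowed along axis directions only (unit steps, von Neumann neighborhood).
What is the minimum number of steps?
5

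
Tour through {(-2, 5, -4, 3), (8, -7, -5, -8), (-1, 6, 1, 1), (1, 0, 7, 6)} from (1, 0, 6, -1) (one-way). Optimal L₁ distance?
70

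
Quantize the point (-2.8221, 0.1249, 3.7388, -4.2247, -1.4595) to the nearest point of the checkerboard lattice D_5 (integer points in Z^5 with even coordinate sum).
(-3, 0, 4, -4, -1)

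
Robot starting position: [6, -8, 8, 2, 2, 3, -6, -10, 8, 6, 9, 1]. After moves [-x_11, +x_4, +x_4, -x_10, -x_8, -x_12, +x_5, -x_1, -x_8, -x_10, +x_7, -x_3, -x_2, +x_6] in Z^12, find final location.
(5, -9, 7, 4, 3, 4, -5, -12, 8, 4, 8, 0)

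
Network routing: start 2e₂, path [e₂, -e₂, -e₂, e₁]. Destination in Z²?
(1, 1)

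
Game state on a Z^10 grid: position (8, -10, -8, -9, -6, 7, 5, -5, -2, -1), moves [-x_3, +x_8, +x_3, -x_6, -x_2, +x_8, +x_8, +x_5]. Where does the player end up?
(8, -11, -8, -9, -5, 6, 5, -2, -2, -1)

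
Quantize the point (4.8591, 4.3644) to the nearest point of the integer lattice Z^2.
(5, 4)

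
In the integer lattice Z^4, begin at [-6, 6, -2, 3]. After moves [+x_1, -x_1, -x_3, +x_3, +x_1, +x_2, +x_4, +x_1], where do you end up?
(-4, 7, -2, 4)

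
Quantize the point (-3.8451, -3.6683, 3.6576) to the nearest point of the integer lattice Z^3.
(-4, -4, 4)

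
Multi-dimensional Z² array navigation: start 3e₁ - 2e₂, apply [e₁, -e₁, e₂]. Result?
(3, -1)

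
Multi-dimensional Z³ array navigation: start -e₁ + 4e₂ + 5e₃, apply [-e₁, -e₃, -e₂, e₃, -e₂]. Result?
(-2, 2, 5)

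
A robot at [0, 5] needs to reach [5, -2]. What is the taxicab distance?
12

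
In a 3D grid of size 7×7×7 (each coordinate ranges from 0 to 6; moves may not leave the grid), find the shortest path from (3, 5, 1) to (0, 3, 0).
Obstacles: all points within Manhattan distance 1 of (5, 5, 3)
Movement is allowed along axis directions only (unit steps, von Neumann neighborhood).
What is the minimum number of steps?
6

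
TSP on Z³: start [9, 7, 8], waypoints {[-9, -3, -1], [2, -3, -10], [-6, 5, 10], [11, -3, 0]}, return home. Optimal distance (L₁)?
100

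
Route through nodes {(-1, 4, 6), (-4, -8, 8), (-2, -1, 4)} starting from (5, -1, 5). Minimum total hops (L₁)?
33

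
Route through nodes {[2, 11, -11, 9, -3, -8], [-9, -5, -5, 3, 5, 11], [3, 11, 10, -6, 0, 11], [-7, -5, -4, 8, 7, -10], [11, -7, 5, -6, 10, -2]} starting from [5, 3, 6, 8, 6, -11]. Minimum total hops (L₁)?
228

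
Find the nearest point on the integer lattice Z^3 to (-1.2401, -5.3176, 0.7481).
(-1, -5, 1)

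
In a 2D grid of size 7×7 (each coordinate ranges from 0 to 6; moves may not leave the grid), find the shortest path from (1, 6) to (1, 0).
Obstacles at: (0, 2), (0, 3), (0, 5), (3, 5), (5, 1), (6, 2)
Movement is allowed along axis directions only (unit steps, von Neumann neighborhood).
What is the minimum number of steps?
6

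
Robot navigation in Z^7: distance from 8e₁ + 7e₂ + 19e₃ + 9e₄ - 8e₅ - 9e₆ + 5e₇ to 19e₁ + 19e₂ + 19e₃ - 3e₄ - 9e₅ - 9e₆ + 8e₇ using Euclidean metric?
20.4695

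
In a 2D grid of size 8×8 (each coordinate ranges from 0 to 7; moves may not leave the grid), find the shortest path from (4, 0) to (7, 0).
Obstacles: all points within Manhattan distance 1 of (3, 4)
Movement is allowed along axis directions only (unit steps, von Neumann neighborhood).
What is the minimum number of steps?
3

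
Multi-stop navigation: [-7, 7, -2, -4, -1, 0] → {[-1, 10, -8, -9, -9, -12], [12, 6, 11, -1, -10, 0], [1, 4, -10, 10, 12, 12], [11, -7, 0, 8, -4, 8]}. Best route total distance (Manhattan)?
198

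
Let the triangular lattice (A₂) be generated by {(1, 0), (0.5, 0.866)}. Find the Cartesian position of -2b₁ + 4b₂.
(0, 3.464)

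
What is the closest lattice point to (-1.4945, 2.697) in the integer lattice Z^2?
(-1, 3)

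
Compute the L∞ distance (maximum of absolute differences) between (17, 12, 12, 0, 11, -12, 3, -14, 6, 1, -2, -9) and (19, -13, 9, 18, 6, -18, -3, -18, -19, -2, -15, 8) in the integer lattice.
25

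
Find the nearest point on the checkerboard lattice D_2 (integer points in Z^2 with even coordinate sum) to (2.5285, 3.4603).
(3, 3)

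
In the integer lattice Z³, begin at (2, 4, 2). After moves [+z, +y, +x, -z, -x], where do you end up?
(2, 5, 2)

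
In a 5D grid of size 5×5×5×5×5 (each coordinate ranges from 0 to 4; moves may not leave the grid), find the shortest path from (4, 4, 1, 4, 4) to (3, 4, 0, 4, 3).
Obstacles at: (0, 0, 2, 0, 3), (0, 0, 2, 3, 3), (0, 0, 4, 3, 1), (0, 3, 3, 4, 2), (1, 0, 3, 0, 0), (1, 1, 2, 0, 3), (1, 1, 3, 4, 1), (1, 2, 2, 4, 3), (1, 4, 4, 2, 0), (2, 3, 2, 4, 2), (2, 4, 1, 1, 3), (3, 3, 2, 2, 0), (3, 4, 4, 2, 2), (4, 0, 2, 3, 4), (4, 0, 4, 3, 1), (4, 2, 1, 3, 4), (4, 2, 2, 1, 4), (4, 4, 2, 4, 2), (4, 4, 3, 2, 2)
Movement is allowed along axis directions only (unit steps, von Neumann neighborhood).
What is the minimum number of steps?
3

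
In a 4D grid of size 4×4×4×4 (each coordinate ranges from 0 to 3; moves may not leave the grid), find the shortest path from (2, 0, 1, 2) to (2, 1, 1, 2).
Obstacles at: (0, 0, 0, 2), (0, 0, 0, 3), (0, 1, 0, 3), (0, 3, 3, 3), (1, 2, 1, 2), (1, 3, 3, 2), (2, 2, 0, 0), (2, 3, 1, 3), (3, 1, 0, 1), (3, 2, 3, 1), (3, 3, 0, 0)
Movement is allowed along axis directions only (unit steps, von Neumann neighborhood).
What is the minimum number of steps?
1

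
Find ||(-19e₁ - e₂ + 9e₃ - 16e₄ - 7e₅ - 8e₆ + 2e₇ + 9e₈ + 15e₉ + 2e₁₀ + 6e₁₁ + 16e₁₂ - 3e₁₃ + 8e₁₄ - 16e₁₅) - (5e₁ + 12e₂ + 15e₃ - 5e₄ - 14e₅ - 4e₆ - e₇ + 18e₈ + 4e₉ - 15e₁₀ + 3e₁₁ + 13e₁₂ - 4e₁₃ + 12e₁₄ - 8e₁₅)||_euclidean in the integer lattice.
39.5727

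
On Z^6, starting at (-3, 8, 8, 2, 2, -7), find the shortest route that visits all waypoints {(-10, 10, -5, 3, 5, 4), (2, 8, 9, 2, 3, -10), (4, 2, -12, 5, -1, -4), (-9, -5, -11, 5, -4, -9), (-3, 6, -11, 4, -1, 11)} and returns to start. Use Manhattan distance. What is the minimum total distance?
190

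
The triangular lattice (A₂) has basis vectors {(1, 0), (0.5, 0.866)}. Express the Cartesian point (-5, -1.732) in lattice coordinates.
-4b₁ - 2b₂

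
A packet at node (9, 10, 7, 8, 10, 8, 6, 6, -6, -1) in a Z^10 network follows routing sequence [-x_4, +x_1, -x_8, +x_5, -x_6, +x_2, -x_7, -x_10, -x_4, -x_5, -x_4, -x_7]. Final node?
(10, 11, 7, 5, 10, 7, 4, 5, -6, -2)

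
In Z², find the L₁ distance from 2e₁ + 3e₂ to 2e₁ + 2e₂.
1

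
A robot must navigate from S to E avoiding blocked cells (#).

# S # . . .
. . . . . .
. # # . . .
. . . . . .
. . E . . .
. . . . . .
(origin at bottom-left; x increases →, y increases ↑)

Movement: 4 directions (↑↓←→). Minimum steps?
7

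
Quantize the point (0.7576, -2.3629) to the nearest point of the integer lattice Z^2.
(1, -2)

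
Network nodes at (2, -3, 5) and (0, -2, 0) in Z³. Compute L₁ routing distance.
8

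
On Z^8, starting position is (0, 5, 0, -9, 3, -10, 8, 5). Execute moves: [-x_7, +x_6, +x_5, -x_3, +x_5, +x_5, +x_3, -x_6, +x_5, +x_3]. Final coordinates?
(0, 5, 1, -9, 7, -10, 7, 5)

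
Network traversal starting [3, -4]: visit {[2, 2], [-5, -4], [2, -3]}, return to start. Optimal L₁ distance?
28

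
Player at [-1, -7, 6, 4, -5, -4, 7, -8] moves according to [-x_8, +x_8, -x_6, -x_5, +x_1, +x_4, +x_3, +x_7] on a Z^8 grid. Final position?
(0, -7, 7, 5, -6, -5, 8, -8)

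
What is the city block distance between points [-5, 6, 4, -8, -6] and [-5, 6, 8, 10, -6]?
22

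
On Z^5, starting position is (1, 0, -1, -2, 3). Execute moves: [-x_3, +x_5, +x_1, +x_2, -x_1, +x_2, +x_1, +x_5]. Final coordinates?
(2, 2, -2, -2, 5)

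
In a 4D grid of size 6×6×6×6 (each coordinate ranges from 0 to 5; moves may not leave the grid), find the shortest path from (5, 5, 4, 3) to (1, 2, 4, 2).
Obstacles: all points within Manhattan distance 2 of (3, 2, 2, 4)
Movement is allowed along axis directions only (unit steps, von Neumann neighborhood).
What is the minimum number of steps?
8
(one shortest path: (5, 5, 4, 3) → (4, 5, 4, 3) → (3, 5, 4, 3) → (2, 5, 4, 3) → (1, 5, 4, 3) → (1, 4, 4, 3) → (1, 3, 4, 3) → (1, 2, 4, 3) → (1, 2, 4, 2))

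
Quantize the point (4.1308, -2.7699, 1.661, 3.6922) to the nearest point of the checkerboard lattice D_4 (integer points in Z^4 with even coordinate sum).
(4, -3, 1, 4)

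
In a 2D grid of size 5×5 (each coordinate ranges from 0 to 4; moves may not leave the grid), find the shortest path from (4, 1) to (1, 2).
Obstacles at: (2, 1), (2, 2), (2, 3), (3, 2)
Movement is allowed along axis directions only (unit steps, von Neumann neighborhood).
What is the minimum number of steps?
6
(one shortest path: (4, 1) → (3, 1) → (3, 0) → (2, 0) → (1, 0) → (1, 1) → (1, 2))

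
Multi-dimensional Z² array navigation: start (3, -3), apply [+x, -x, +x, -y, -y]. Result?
(4, -5)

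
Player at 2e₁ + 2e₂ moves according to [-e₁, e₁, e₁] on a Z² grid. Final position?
(3, 2)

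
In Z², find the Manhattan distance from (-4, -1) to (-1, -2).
4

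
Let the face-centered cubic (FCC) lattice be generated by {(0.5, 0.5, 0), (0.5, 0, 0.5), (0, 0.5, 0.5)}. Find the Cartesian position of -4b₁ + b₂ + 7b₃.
(-1.5, 1.5, 4)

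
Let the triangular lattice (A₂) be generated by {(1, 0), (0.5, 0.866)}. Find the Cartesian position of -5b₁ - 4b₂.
(-7, -3.464)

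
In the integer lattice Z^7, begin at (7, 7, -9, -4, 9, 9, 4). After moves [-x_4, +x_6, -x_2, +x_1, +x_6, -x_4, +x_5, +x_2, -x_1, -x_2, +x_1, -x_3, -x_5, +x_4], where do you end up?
(8, 6, -10, -5, 9, 11, 4)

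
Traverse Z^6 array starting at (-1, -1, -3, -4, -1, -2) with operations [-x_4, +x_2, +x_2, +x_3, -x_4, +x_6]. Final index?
(-1, 1, -2, -6, -1, -1)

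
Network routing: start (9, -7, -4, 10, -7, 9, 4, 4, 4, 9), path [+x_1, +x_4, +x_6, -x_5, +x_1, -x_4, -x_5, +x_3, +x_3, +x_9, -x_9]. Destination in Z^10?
(11, -7, -2, 10, -9, 10, 4, 4, 4, 9)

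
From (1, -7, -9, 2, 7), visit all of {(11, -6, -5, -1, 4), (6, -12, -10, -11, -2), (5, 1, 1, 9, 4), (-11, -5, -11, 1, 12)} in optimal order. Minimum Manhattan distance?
133
(one optimal route: (1, -7, -9, 2, 7) → (-11, -5, -11, 1, 12) → (5, 1, 1, 9, 4) → (11, -6, -5, -1, 4) → (6, -12, -10, -11, -2))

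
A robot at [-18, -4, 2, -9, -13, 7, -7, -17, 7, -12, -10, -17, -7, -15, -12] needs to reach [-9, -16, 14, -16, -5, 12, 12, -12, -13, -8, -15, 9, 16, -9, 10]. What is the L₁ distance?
183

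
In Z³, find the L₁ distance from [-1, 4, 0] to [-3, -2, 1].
9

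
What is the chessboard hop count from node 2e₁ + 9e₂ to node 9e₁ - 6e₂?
15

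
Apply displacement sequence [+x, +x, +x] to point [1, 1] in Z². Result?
(4, 1)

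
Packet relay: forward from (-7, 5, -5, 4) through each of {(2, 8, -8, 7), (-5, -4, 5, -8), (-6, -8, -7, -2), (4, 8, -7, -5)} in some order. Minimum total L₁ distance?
85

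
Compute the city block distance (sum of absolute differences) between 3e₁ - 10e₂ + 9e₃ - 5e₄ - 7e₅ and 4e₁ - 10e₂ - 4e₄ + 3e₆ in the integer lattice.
21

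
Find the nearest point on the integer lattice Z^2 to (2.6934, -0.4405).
(3, 0)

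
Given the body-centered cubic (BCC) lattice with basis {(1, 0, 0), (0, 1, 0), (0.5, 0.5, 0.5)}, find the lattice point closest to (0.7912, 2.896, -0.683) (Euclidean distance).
(1, 3, -1)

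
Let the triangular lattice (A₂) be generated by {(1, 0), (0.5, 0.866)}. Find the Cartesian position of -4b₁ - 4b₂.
(-6, -3.464)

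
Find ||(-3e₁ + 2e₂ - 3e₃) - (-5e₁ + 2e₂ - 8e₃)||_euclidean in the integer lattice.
5.38516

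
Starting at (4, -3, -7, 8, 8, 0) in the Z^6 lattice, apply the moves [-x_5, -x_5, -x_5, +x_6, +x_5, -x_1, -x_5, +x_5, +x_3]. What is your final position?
(3, -3, -6, 8, 6, 1)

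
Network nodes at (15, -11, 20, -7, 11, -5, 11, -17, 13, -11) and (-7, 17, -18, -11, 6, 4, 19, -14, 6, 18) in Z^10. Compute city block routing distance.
153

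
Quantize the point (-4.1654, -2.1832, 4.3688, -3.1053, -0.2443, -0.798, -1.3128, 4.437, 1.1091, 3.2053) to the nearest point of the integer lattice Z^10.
(-4, -2, 4, -3, 0, -1, -1, 4, 1, 3)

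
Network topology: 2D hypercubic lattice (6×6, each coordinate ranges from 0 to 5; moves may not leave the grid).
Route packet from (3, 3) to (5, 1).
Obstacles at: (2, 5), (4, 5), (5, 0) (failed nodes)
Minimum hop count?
4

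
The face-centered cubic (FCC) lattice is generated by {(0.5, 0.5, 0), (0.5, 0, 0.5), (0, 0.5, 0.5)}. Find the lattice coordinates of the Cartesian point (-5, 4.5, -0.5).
-10b₂ + 9b₃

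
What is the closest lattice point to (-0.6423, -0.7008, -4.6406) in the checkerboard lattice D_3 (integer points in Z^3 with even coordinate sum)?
(-1, -1, -4)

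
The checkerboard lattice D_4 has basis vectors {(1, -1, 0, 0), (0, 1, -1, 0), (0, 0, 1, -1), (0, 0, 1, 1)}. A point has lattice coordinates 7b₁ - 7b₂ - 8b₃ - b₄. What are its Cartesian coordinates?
(7, -14, -2, 7)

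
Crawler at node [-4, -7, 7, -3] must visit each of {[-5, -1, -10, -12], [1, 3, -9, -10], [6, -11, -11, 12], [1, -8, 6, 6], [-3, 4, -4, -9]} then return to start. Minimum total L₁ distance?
146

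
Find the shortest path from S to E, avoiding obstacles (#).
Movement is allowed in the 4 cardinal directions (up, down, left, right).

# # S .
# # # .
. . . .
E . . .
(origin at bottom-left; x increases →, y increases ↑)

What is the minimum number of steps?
7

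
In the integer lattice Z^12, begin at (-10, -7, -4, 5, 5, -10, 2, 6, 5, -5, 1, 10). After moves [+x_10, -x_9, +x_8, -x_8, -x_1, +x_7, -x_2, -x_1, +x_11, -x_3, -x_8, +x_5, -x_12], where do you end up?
(-12, -8, -5, 5, 6, -10, 3, 5, 4, -4, 2, 9)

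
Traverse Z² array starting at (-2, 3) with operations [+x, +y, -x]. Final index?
(-2, 4)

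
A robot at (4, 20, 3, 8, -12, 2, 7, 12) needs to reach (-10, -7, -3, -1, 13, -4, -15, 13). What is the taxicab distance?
110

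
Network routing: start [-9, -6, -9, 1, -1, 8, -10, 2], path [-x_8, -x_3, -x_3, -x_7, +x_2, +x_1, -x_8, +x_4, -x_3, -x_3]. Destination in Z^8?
(-8, -5, -13, 2, -1, 8, -11, 0)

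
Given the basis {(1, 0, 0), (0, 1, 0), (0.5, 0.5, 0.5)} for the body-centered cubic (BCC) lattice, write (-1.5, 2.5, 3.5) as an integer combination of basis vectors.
-5b₁ - b₂ + 7b₃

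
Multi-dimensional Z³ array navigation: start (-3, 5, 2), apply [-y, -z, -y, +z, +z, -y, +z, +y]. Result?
(-3, 3, 4)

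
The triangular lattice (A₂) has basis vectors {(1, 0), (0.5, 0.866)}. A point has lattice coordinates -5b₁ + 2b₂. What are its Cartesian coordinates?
(-4, 1.732)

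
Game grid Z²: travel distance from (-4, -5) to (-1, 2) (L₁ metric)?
10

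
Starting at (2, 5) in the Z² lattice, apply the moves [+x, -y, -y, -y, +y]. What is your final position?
(3, 3)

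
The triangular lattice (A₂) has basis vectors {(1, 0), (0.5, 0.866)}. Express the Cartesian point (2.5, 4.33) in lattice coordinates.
5b₂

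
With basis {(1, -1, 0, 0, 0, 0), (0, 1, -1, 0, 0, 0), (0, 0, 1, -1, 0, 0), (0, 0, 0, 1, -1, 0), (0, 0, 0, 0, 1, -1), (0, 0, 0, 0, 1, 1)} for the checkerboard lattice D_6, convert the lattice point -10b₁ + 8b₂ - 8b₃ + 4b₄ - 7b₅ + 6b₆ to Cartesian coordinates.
(-10, 18, -16, 12, -5, 13)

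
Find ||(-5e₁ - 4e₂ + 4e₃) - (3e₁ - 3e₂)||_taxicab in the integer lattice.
13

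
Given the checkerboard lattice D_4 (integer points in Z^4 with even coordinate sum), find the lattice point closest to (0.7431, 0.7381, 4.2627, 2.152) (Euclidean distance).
(1, 1, 4, 2)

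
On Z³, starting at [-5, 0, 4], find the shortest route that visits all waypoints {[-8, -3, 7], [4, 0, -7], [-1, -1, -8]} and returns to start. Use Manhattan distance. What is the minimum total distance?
60
(one optimal route: (-5, 0, 4) → (-8, -3, 7) → (-1, -1, -8) → (4, 0, -7) → (-5, 0, 4))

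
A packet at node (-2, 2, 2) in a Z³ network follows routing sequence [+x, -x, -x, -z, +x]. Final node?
(-2, 2, 1)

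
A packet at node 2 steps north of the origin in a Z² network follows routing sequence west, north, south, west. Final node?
(-2, 2)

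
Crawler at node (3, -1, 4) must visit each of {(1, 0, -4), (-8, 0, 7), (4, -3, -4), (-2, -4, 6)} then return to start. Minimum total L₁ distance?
58
(one optimal route: (3, -1, 4) → (4, -3, -4) → (1, 0, -4) → (-8, 0, 7) → (-2, -4, 6) → (3, -1, 4))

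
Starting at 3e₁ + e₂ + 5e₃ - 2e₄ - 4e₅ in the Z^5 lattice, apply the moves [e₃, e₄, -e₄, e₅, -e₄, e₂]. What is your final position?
(3, 2, 6, -3, -3)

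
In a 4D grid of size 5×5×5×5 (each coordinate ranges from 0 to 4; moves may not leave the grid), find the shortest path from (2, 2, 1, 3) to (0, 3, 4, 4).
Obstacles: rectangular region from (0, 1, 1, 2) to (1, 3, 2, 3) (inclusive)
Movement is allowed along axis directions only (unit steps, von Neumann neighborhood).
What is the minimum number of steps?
7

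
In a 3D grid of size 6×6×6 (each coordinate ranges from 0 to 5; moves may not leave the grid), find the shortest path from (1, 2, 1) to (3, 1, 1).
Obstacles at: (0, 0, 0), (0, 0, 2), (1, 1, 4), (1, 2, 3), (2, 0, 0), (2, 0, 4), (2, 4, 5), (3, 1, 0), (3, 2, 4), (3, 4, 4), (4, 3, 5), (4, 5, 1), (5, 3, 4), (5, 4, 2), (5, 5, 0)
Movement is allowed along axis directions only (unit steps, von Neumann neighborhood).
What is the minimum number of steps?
3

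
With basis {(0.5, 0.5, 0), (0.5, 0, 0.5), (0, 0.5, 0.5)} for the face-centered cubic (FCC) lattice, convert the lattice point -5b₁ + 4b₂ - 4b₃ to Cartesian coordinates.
(-0.5, -4.5, 0)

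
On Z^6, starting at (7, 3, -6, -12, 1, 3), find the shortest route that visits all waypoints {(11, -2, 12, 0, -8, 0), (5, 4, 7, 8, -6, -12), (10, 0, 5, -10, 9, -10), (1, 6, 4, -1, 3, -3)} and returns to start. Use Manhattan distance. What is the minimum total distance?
200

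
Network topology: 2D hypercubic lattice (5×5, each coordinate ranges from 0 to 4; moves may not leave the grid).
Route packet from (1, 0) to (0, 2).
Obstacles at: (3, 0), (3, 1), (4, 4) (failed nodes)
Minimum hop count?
3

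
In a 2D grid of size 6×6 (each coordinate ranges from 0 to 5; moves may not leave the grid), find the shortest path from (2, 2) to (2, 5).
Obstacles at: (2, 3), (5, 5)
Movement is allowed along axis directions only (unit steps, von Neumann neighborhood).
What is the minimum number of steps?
5
(one shortest path: (2, 2) → (1, 2) → (1, 3) → (1, 4) → (2, 4) → (2, 5))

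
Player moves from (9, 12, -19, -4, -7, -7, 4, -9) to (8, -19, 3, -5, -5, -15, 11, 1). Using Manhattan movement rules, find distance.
82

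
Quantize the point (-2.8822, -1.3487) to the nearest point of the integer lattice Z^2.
(-3, -1)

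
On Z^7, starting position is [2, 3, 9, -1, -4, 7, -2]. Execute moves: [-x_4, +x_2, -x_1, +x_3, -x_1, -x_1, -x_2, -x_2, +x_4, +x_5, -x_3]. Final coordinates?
(-1, 2, 9, -1, -3, 7, -2)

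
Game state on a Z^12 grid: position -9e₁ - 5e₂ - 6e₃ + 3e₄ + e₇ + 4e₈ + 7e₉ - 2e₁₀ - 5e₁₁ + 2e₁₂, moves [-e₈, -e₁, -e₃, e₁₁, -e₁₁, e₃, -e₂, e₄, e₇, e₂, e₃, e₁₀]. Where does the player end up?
(-10, -5, -5, 4, 0, 0, 2, 3, 7, -1, -5, 2)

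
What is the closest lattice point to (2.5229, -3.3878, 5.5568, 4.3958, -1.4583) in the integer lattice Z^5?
(3, -3, 6, 4, -1)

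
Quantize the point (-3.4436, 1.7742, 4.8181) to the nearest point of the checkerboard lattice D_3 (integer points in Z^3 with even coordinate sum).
(-3, 2, 5)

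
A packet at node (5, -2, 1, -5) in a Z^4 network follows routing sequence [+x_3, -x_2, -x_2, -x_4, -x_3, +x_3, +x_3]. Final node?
(5, -4, 3, -6)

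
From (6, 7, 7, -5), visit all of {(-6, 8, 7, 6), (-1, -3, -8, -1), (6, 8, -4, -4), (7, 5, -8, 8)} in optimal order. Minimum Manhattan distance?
96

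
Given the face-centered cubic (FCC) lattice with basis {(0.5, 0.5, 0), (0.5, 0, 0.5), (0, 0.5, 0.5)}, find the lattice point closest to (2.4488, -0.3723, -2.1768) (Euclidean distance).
(2.5, -0.5, -2)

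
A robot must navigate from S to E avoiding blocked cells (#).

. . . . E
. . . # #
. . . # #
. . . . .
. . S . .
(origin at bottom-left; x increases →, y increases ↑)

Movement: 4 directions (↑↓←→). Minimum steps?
6
(one shortest path: (2, 0) → (2, 1) → (2, 2) → (2, 3) → (2, 4) → (3, 4) → (4, 4))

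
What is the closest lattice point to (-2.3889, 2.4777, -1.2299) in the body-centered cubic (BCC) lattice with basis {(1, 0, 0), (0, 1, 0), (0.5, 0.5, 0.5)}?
(-2.5, 2.5, -1.5)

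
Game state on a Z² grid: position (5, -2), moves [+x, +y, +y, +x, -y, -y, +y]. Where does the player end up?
(7, -1)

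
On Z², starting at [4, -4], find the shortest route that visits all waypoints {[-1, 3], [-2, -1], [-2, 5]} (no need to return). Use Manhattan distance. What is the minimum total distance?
17
(one optimal route: (4, -4) → (-2, -1) → (-1, 3) → (-2, 5))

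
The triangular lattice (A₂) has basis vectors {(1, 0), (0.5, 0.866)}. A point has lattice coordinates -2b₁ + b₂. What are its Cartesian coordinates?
(-1.5, 0.866)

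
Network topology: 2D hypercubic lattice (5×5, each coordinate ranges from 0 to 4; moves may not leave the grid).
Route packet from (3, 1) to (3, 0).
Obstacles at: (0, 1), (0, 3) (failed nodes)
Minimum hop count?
1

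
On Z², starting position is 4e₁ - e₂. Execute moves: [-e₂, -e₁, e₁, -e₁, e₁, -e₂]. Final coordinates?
(4, -3)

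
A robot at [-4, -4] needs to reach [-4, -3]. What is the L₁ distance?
1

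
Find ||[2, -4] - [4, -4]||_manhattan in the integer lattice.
2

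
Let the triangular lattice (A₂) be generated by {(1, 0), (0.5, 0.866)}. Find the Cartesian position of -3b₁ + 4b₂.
(-1, 3.464)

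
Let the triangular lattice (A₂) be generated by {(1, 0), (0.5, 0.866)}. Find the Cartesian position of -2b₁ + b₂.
(-1.5, 0.866)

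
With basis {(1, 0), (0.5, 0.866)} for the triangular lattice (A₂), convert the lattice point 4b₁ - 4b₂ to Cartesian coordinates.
(2, -3.464)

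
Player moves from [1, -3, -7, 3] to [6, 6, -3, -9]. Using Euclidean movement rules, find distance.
16.3095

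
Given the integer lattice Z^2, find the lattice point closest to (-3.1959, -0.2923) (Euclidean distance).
(-3, 0)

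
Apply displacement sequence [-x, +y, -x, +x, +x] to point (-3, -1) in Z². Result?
(-3, 0)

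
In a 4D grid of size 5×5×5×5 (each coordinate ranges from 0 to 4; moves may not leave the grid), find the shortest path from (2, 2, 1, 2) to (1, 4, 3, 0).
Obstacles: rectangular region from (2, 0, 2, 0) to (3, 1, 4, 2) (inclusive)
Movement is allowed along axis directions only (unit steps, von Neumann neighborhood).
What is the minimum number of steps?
7
(one shortest path: (2, 2, 1, 2) → (1, 2, 1, 2) → (1, 3, 1, 2) → (1, 4, 1, 2) → (1, 4, 2, 2) → (1, 4, 3, 2) → (1, 4, 3, 1) → (1, 4, 3, 0))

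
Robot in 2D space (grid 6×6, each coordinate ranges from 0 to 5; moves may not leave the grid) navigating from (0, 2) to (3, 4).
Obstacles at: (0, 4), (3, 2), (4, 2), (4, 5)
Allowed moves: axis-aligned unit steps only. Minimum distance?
5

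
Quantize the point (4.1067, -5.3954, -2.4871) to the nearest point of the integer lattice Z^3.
(4, -5, -2)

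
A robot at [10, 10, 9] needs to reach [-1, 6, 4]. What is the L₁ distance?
20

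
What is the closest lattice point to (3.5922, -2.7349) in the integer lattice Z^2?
(4, -3)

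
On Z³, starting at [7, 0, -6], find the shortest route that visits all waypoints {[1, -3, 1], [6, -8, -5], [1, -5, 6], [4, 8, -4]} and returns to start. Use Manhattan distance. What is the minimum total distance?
68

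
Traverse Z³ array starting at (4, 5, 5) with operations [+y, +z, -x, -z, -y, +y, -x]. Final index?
(2, 6, 5)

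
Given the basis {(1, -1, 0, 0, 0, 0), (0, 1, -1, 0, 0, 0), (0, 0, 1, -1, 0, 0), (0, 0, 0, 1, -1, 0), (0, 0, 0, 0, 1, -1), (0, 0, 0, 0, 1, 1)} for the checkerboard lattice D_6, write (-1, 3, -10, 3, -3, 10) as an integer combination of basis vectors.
-b₁ + 2b₂ - 8b₃ - 5b₄ - 9b₅ + b₆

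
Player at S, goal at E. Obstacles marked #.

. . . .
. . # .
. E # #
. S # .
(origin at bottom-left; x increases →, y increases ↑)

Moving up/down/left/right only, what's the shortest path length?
1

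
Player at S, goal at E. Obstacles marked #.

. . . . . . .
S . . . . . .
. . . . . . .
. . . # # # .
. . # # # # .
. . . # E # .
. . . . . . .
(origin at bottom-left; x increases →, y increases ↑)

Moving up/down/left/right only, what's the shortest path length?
10
(one shortest path: (0, 5) → (1, 5) → (1, 4) → (1, 3) → (1, 2) → (1, 1) → (2, 1) → (2, 0) → (3, 0) → (4, 0) → (4, 1))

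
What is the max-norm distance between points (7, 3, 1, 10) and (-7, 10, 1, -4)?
14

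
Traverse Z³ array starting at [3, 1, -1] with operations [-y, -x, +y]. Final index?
(2, 1, -1)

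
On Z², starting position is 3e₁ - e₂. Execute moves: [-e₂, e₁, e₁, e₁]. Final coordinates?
(6, -2)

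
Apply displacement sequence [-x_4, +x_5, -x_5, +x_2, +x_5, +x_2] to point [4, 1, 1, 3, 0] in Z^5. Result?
(4, 3, 1, 2, 1)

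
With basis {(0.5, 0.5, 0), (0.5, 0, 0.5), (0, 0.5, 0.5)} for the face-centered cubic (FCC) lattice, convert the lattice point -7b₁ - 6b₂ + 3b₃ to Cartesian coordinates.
(-6.5, -2, -1.5)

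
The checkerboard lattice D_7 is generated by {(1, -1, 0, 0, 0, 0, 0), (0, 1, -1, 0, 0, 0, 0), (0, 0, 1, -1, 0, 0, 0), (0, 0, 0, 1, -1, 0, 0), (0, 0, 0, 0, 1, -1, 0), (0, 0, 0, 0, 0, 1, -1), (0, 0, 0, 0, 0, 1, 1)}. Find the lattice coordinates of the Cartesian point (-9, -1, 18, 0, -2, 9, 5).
-9b₁ - 10b₂ + 8b₃ + 8b₄ + 6b₅ + 5b₆ + 10b₇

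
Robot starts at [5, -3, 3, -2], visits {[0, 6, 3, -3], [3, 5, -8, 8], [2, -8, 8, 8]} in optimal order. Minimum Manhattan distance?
71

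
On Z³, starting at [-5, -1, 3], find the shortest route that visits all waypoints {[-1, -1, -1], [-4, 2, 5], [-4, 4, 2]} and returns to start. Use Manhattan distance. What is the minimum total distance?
30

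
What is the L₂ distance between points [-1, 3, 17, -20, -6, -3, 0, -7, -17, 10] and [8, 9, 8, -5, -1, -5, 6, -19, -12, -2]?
28.3019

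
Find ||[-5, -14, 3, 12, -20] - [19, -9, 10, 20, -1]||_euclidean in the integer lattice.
32.7872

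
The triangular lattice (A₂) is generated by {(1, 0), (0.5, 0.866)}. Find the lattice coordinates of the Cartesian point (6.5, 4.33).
4b₁ + 5b₂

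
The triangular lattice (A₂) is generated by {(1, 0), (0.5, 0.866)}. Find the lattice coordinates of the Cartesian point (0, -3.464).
2b₁ - 4b₂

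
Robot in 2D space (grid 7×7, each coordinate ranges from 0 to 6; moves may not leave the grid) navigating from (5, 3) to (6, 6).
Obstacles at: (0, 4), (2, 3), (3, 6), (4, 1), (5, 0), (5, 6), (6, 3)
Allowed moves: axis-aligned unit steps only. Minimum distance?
4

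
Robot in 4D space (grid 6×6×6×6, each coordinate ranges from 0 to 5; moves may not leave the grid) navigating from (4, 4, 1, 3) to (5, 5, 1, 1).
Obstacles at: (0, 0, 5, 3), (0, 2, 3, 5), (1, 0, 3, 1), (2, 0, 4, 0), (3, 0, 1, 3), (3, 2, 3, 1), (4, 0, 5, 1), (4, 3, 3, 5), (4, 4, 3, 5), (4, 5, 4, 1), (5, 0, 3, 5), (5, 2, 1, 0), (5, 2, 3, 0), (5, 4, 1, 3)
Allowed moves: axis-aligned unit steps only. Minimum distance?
4
(one shortest path: (4, 4, 1, 3) → (4, 5, 1, 3) → (5, 5, 1, 3) → (5, 5, 1, 2) → (5, 5, 1, 1))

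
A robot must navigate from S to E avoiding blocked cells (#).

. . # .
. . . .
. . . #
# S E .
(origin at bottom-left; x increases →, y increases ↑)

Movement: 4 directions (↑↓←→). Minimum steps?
1
(one shortest path: (1, 0) → (2, 0))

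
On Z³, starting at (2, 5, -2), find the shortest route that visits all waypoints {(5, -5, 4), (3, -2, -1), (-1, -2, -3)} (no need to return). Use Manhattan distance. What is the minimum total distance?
27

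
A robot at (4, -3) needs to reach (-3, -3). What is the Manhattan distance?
7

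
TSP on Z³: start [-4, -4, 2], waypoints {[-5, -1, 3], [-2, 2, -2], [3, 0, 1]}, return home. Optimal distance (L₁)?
38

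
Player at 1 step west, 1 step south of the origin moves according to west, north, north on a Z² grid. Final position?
(-2, 1)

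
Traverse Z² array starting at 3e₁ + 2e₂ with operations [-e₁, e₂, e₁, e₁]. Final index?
(4, 3)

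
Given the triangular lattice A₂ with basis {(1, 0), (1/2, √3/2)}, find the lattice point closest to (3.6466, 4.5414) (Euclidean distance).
(3.5, 4.33)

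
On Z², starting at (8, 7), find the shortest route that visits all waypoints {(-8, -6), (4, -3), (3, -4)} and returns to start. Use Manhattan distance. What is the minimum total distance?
58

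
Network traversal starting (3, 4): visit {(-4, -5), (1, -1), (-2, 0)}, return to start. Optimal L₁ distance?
32
(one optimal route: (3, 4) → (1, -1) → (-4, -5) → (-2, 0) → (3, 4))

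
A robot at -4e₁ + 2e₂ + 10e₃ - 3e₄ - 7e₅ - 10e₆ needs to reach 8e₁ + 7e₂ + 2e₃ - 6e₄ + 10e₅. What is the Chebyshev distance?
17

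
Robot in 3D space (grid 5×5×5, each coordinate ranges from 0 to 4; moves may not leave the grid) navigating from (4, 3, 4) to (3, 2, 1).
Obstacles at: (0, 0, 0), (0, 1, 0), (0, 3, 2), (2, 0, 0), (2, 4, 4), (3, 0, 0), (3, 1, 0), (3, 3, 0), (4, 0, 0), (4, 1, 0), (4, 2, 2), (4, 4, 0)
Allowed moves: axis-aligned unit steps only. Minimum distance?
5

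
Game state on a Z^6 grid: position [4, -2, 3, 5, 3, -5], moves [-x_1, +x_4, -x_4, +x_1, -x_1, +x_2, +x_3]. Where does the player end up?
(3, -1, 4, 5, 3, -5)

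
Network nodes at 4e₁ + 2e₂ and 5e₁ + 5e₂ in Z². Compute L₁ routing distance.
4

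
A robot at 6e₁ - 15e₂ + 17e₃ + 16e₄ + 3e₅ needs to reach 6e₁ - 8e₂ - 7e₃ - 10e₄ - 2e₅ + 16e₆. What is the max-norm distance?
26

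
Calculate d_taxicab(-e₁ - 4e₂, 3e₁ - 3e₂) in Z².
5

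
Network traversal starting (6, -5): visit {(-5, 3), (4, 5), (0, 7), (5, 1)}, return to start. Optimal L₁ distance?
46
(one optimal route: (6, -5) → (-5, 3) → (0, 7) → (4, 5) → (5, 1) → (6, -5))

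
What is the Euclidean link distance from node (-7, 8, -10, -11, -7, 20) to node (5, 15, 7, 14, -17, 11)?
35.8887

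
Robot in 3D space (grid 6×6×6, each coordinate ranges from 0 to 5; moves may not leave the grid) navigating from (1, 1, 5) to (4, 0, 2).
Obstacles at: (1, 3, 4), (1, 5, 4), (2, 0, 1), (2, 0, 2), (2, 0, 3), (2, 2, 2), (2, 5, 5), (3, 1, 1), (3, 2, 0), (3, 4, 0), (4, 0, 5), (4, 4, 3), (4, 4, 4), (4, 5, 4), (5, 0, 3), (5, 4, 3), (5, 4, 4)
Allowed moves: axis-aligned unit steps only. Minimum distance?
7
(one shortest path: (1, 1, 5) → (2, 1, 5) → (3, 1, 5) → (4, 1, 5) → (4, 1, 4) → (4, 0, 4) → (4, 0, 3) → (4, 0, 2))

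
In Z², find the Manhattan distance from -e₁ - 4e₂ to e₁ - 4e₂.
2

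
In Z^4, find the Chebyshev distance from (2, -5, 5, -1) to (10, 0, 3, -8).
8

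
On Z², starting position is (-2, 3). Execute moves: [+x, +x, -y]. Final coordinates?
(0, 2)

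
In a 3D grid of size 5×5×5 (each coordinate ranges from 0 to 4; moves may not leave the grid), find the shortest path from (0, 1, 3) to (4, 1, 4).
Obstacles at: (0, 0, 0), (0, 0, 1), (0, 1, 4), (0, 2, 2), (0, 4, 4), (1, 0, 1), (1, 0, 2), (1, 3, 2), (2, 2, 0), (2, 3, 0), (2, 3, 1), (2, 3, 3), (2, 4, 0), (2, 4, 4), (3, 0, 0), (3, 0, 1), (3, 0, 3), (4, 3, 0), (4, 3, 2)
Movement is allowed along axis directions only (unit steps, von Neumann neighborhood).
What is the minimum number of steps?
5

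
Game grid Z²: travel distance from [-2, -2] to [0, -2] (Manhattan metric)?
2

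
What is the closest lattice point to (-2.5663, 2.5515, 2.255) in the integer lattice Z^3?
(-3, 3, 2)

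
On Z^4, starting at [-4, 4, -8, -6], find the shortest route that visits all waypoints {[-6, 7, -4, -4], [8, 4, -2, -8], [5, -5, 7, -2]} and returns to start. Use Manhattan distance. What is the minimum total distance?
94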